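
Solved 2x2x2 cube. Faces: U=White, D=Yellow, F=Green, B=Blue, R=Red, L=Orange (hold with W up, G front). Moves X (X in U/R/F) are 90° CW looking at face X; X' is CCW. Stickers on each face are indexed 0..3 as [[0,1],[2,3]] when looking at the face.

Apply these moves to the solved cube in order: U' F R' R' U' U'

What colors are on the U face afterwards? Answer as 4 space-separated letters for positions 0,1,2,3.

Answer: Y O G W

Derivation:
After move 1 (U'): U=WWWW F=OOGG R=GGRR B=RRBB L=BBOO
After move 2 (F): F=GOGO U=WWOB R=WGWR D=RGYY L=BYOY
After move 3 (R'): R=GRWW U=WBOR F=GWGB D=ROYO B=YRGB
After move 4 (R'): R=RWGW U=WGOY F=GBGR D=RWYB B=OROB
After move 5 (U'): U=GYWO F=BYGR R=GBGW B=RWOB L=OROY
After move 6 (U'): U=YOGW F=ORGR R=BYGW B=GBOB L=RWOY
Query: U face = YOGW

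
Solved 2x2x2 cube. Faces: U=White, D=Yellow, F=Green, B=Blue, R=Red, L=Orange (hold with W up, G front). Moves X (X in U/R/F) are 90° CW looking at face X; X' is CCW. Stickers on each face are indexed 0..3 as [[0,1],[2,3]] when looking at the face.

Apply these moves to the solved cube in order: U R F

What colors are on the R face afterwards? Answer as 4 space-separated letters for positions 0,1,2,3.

After move 1 (U): U=WWWW F=RRGG R=BBRR B=OOBB L=GGOO
After move 2 (R): R=RBRB U=WRWG F=RYGY D=YBYO B=WOWB
After move 3 (F): F=GRYY U=WROG R=WBGB D=RRYO L=GYOB
Query: R face = WBGB

Answer: W B G B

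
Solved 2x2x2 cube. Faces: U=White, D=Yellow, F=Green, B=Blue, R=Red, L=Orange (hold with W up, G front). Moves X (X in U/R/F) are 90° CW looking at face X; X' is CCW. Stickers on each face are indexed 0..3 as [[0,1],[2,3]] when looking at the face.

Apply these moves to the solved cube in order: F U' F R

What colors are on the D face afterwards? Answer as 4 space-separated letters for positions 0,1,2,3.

Answer: W B Y W

Derivation:
After move 1 (F): F=GGGG U=WWOO R=WRWR D=RRYY L=OYOY
After move 2 (U'): U=WOWO F=OYGG R=GGWR B=WRBB L=BBOY
After move 3 (F): F=GOGY U=WOYB R=WGOR D=WGYY L=BROR
After move 4 (R): R=OWRG U=WOYY F=GGGY D=WBYW B=BROB
Query: D face = WBYW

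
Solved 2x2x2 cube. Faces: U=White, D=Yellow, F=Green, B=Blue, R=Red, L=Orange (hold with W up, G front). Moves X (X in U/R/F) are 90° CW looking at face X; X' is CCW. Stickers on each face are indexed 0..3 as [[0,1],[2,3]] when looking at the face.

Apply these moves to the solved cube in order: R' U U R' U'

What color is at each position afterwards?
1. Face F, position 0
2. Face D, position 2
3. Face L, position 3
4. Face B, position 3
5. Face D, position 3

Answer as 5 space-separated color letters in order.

Answer: R Y O B W

Derivation:
After move 1 (R'): R=RRRR U=WBWB F=GWGW D=YGYG B=YBYB
After move 2 (U): U=WWBB F=RRGW R=YBRR B=OOYB L=GWOO
After move 3 (U): U=BWBW F=YBGW R=OORR B=GWYB L=RROO
After move 4 (R'): R=OROR U=BYBG F=YWGW D=YBYW B=GWGB
After move 5 (U'): U=YGBB F=RRGW R=YWOR B=ORGB L=GWOO
Query 1: F[0] = R
Query 2: D[2] = Y
Query 3: L[3] = O
Query 4: B[3] = B
Query 5: D[3] = W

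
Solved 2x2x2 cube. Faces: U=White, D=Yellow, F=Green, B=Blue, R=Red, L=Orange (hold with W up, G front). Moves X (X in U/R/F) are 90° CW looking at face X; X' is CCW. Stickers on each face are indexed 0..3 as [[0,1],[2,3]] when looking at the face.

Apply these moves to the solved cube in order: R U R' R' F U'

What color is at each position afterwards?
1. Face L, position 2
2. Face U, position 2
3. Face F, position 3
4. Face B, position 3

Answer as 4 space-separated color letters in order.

After move 1 (R): R=RRRR U=WGWG F=GYGY D=YBYB B=WBWB
After move 2 (U): U=WWGG F=RRGY R=WBRR B=OOWB L=GYOO
After move 3 (R'): R=BRWR U=WWGO F=RWGG D=YRYY B=BOBB
After move 4 (R'): R=RRBW U=WBGB F=RWGO D=YWYG B=YORB
After move 5 (F): F=GROW U=WBOY R=GRBW D=BRYG L=GYOW
After move 6 (U'): U=BYWO F=GYOW R=GRBW B=GRRB L=YOOW
Query 1: L[2] = O
Query 2: U[2] = W
Query 3: F[3] = W
Query 4: B[3] = B

Answer: O W W B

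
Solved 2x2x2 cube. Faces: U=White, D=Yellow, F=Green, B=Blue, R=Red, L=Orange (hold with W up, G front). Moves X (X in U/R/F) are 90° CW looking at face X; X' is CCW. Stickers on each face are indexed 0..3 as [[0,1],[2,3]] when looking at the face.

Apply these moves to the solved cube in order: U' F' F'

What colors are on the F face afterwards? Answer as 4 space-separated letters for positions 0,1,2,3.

Answer: G G O O

Derivation:
After move 1 (U'): U=WWWW F=OOGG R=GGRR B=RRBB L=BBOO
After move 2 (F'): F=OGOG U=WWGR R=YGYR D=BOYY L=BWOW
After move 3 (F'): F=GGOO U=WWYY R=OGBR D=WWYY L=BROG
Query: F face = GGOO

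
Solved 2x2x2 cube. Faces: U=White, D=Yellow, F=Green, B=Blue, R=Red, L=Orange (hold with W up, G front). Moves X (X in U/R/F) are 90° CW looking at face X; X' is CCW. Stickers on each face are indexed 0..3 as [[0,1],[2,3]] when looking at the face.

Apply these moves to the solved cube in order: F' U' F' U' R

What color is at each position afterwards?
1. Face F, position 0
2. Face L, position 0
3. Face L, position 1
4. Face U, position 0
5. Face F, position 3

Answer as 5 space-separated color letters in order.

After move 1 (F'): F=GGGG U=WWRR R=YRYR D=OOYY L=OWOW
After move 2 (U'): U=WRWR F=OWGG R=GGYR B=YRBB L=BBOW
After move 3 (F'): F=WGOG U=WRGY R=OGOR D=BWYY L=BROW
After move 4 (U'): U=RYWG F=BROG R=WGOR B=OGBB L=YROW
After move 5 (R): R=OWRG U=RRWG F=BWOY D=BBYO B=GGYB
Query 1: F[0] = B
Query 2: L[0] = Y
Query 3: L[1] = R
Query 4: U[0] = R
Query 5: F[3] = Y

Answer: B Y R R Y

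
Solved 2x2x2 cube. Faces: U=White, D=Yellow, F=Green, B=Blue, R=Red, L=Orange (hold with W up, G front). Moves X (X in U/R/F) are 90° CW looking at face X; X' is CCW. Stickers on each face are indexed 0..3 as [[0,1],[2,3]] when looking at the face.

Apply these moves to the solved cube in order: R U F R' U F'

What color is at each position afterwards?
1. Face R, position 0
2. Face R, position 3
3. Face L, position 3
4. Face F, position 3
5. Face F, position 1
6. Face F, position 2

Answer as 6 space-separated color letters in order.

After move 1 (R): R=RRRR U=WGWG F=GYGY D=YBYB B=WBWB
After move 2 (U): U=WWGG F=RRGY R=WBRR B=OOWB L=GYOO
After move 3 (F): F=GRYR U=WWOY R=GBGR D=RWYB L=GYOB
After move 4 (R'): R=BRGG U=WWOO F=GWYY D=RRYR B=BOWB
After move 5 (U): U=OWOW F=BRYY R=BOGG B=GYWB L=GWOB
After move 6 (F'): F=RYBY U=OWBG R=RORG D=WBYR L=GWOO
Query 1: R[0] = R
Query 2: R[3] = G
Query 3: L[3] = O
Query 4: F[3] = Y
Query 5: F[1] = Y
Query 6: F[2] = B

Answer: R G O Y Y B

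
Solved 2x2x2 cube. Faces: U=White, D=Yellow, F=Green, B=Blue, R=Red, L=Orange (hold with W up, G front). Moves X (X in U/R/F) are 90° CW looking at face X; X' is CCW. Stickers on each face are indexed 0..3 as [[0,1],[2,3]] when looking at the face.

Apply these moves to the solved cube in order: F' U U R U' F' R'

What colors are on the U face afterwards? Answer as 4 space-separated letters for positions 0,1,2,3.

Answer: B R B Y

Derivation:
After move 1 (F'): F=GGGG U=WWRR R=YRYR D=OOYY L=OWOW
After move 2 (U): U=RWRW F=YRGG R=BBYR B=OWBB L=GGOW
After move 3 (U): U=RRWW F=BBGG R=OWYR B=GGBB L=YROW
After move 4 (R): R=YORW U=RBWG F=BOGY D=OBYG B=WGRB
After move 5 (U'): U=BGRW F=YRGY R=BORW B=YORB L=WGOW
After move 6 (F'): F=RYYG U=BGBR R=BOOW D=GWYG L=WWOR
After move 7 (R'): R=OWBO U=BRBY F=RGYR D=GYYG B=GOWB
Query: U face = BRBY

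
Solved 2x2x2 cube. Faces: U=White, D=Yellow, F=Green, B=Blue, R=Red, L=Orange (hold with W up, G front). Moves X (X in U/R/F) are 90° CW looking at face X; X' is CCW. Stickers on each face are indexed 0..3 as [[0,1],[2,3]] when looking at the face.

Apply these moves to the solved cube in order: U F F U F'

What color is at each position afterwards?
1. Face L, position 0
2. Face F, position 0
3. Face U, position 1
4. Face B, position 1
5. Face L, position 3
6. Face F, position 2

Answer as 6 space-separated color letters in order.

After move 1 (U): U=WWWW F=RRGG R=BBRR B=OOBB L=GGOO
After move 2 (F): F=GRGR U=WWOG R=WBWR D=RBYY L=GYOY
After move 3 (F): F=GGRR U=WWYY R=OBGR D=WWYY L=GROB
After move 4 (U): U=YWYW F=OBRR R=OOGR B=GRBB L=GGOB
After move 5 (F'): F=BROR U=YWOG R=WOWR D=GBYY L=GWOY
Query 1: L[0] = G
Query 2: F[0] = B
Query 3: U[1] = W
Query 4: B[1] = R
Query 5: L[3] = Y
Query 6: F[2] = O

Answer: G B W R Y O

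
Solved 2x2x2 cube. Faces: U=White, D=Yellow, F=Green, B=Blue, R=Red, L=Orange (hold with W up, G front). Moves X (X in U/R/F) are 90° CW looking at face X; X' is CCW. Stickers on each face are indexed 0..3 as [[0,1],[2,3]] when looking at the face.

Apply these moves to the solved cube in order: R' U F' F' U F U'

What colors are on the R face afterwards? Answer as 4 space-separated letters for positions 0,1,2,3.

Answer: R O W R

Derivation:
After move 1 (R'): R=RRRR U=WBWB F=GWGW D=YGYG B=YBYB
After move 2 (U): U=WWBB F=RRGW R=YBRR B=OOYB L=GWOO
After move 3 (F'): F=RWRG U=WWYR R=GBYR D=WOYG L=GBOB
After move 4 (F'): F=WGRR U=WWGY R=OBWR D=BBYG L=GROY
After move 5 (U): U=GWYW F=OBRR R=OOWR B=GRYB L=WGOY
After move 6 (F): F=RORB U=GWYG R=YOWR D=WOYG L=WBOB
After move 7 (U'): U=WGGY F=WBRB R=ROWR B=YOYB L=GROB
Query: R face = ROWR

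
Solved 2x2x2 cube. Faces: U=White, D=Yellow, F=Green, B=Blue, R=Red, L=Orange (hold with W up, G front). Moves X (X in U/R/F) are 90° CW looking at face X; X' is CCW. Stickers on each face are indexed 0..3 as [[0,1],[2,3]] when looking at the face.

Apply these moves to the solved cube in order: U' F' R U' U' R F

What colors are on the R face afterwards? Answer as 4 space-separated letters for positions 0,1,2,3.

Answer: G B Y W

Derivation:
After move 1 (U'): U=WWWW F=OOGG R=GGRR B=RRBB L=BBOO
After move 2 (F'): F=OGOG U=WWGR R=YGYR D=BOYY L=BWOW
After move 3 (R): R=YYRG U=WGGG F=OOOY D=BBYR B=RRWB
After move 4 (U'): U=GGWG F=BWOY R=OORG B=YYWB L=RROW
After move 5 (U'): U=GGGW F=RROY R=BWRG B=OOWB L=YYOW
After move 6 (R): R=RBGW U=GRGY F=RBOR D=BWYO B=WOGB
After move 7 (F): F=ORRB U=GRWY R=GBYW D=GRYO L=YBOW
Query: R face = GBYW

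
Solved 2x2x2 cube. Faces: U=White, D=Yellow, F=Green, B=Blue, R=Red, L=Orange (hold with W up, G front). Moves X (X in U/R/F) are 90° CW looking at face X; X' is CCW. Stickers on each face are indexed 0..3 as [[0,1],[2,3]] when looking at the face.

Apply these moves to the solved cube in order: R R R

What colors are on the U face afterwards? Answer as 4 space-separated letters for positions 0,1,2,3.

After move 1 (R): R=RRRR U=WGWG F=GYGY D=YBYB B=WBWB
After move 2 (R): R=RRRR U=WYWY F=GBGB D=YWYW B=GBGB
After move 3 (R): R=RRRR U=WBWB F=GWGW D=YGYG B=YBYB
Query: U face = WBWB

Answer: W B W B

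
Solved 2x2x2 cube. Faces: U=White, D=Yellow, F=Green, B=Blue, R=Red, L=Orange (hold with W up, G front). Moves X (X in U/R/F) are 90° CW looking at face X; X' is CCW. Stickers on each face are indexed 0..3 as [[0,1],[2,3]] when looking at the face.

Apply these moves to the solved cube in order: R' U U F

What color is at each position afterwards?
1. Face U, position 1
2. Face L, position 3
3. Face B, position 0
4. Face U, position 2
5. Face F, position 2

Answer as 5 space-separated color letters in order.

After move 1 (R'): R=RRRR U=WBWB F=GWGW D=YGYG B=YBYB
After move 2 (U): U=WWBB F=RRGW R=YBRR B=OOYB L=GWOO
After move 3 (U): U=BWBW F=YBGW R=OORR B=GWYB L=RROO
After move 4 (F): F=GYWB U=BWOR R=BOWR D=ROYG L=RYOG
Query 1: U[1] = W
Query 2: L[3] = G
Query 3: B[0] = G
Query 4: U[2] = O
Query 5: F[2] = W

Answer: W G G O W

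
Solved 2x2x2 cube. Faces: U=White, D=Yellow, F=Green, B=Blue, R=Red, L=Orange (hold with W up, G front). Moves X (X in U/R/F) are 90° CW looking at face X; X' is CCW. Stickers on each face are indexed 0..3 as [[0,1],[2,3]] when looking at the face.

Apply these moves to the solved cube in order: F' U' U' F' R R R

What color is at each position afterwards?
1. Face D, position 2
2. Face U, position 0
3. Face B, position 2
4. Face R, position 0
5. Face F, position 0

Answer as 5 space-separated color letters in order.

After move 1 (F'): F=GGGG U=WWRR R=YRYR D=OOYY L=OWOW
After move 2 (U'): U=WRWR F=OWGG R=GGYR B=YRBB L=BBOW
After move 3 (U'): U=RRWW F=BBGG R=OWYR B=GGBB L=YROW
After move 4 (F'): F=BGBG U=RROY R=OWOR D=RWYY L=YWOW
After move 5 (R): R=OORW U=RGOG F=BWBY D=RBYG B=YGRB
After move 6 (R): R=ROWO U=RWOY F=BBBG D=RRYY B=GGGB
After move 7 (R): R=WROO U=RBOG F=BRBY D=RGYG B=YGWB
Query 1: D[2] = Y
Query 2: U[0] = R
Query 3: B[2] = W
Query 4: R[0] = W
Query 5: F[0] = B

Answer: Y R W W B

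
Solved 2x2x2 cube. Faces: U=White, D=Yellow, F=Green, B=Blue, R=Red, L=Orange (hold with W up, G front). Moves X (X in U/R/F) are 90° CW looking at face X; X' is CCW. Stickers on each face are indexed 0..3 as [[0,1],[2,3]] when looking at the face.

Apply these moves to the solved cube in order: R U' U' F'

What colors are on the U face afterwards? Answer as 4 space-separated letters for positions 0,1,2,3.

Answer: G W O R

Derivation:
After move 1 (R): R=RRRR U=WGWG F=GYGY D=YBYB B=WBWB
After move 2 (U'): U=GGWW F=OOGY R=GYRR B=RRWB L=WBOO
After move 3 (U'): U=GWGW F=WBGY R=OORR B=GYWB L=RROO
After move 4 (F'): F=BYWG U=GWOR R=BOYR D=ROYB L=RWOG
Query: U face = GWOR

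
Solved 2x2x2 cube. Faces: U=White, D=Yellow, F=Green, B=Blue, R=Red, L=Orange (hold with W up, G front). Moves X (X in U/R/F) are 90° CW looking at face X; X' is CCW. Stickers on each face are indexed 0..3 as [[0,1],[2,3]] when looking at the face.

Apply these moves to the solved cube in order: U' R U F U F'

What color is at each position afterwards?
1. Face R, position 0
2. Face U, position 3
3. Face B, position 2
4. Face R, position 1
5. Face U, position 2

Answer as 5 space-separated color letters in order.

Answer: W O W B B

Derivation:
After move 1 (U'): U=WWWW F=OOGG R=GGRR B=RRBB L=BBOO
After move 2 (R): R=RGRG U=WOWG F=OYGY D=YBYR B=WRWB
After move 3 (U): U=WWGO F=RGGY R=WRRG B=BBWB L=OYOO
After move 4 (F): F=GRYG U=WWOY R=GROG D=RWYR L=OYOB
After move 5 (U): U=OWYW F=GRYG R=BBOG B=OYWB L=GROB
After move 6 (F'): F=RGGY U=OWBO R=WBRG D=RBYR L=GWOY
Query 1: R[0] = W
Query 2: U[3] = O
Query 3: B[2] = W
Query 4: R[1] = B
Query 5: U[2] = B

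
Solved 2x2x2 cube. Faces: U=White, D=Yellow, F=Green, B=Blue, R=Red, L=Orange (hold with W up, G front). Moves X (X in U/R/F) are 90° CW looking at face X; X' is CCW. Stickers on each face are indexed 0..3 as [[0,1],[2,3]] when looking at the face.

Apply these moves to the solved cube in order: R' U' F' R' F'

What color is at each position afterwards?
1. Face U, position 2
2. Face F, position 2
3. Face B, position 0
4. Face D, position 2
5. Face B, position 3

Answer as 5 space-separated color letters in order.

After move 1 (R'): R=RRRR U=WBWB F=GWGW D=YGYG B=YBYB
After move 2 (U'): U=BBWW F=OOGW R=GWRR B=RRYB L=YBOO
After move 3 (F'): F=OWOG U=BBGR R=GWYR D=BOYG L=YWOW
After move 4 (R'): R=WRGY U=BYGR F=OBOR D=BWYG B=GROB
After move 5 (F'): F=BROO U=BYWG R=WRBY D=WWYG L=YROG
Query 1: U[2] = W
Query 2: F[2] = O
Query 3: B[0] = G
Query 4: D[2] = Y
Query 5: B[3] = B

Answer: W O G Y B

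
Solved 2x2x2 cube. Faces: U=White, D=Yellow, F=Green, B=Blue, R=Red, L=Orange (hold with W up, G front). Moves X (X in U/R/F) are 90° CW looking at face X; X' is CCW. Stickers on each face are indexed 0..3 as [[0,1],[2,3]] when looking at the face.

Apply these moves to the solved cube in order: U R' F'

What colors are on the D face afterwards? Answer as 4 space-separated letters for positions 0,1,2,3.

Answer: G O Y G

Derivation:
After move 1 (U): U=WWWW F=RRGG R=BBRR B=OOBB L=GGOO
After move 2 (R'): R=BRBR U=WBWO F=RWGW D=YRYG B=YOYB
After move 3 (F'): F=WWRG U=WBBB R=RRYR D=GOYG L=GOOW
Query: D face = GOYG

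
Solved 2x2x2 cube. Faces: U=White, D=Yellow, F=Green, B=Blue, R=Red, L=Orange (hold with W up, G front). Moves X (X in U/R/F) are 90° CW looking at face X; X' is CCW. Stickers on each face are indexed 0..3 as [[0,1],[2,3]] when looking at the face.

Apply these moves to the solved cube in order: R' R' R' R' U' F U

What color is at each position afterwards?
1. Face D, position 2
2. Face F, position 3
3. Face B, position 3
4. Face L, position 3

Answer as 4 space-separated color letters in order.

Answer: Y O B Y

Derivation:
After move 1 (R'): R=RRRR U=WBWB F=GWGW D=YGYG B=YBYB
After move 2 (R'): R=RRRR U=WYWY F=GBGB D=YWYW B=GBGB
After move 3 (R'): R=RRRR U=WGWG F=GYGY D=YBYB B=WBWB
After move 4 (R'): R=RRRR U=WWWW F=GGGG D=YYYY B=BBBB
After move 5 (U'): U=WWWW F=OOGG R=GGRR B=RRBB L=BBOO
After move 6 (F): F=GOGO U=WWOB R=WGWR D=RGYY L=BYOY
After move 7 (U): U=OWBW F=WGGO R=RRWR B=BYBB L=GOOY
Query 1: D[2] = Y
Query 2: F[3] = O
Query 3: B[3] = B
Query 4: L[3] = Y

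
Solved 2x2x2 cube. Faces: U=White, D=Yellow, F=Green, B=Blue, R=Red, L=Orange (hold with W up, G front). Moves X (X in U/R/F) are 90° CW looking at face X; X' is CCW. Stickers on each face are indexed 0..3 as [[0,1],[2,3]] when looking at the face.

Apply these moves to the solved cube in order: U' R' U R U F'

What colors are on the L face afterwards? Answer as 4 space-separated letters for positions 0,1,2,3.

Answer: G R O W

Derivation:
After move 1 (U'): U=WWWW F=OOGG R=GGRR B=RRBB L=BBOO
After move 2 (R'): R=GRGR U=WBWR F=OWGW D=YOYG B=YRYB
After move 3 (U): U=WWRB F=GRGW R=YRGR B=BBYB L=OWOO
After move 4 (R): R=GYRR U=WRRW F=GOGG D=YYYB B=BBWB
After move 5 (U): U=RWWR F=GYGG R=BBRR B=OWWB L=GOOO
After move 6 (F'): F=YGGG U=RWBR R=YBYR D=OOYB L=GROW
Query: L face = GROW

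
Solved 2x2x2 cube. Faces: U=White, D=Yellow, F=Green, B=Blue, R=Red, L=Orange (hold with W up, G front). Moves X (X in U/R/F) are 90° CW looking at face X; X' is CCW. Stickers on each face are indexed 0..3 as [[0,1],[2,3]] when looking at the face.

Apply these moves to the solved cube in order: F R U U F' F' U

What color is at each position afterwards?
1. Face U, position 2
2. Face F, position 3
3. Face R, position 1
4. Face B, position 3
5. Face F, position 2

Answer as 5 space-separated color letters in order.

Answer: R O R B B

Derivation:
After move 1 (F): F=GGGG U=WWOO R=WRWR D=RRYY L=OYOY
After move 2 (R): R=WWRR U=WGOG F=GRGY D=RBYB B=OBWB
After move 3 (U): U=OWGG F=WWGY R=OBRR B=OYWB L=GROY
After move 4 (U): U=GOGW F=OBGY R=OYRR B=GRWB L=WWOY
After move 5 (F'): F=BYOG U=GOOR R=BYRR D=WYYB L=WWOG
After move 6 (F'): F=YGBO U=GOBR R=YYWR D=WGYB L=WROO
After move 7 (U): U=BGRO F=YYBO R=GRWR B=WRWB L=YGOO
Query 1: U[2] = R
Query 2: F[3] = O
Query 3: R[1] = R
Query 4: B[3] = B
Query 5: F[2] = B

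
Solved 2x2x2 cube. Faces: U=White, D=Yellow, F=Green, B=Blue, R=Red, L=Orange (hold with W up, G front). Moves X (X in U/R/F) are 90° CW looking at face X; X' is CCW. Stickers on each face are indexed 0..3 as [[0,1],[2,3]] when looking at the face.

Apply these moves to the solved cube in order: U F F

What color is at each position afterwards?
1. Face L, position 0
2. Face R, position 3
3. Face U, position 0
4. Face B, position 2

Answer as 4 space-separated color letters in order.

After move 1 (U): U=WWWW F=RRGG R=BBRR B=OOBB L=GGOO
After move 2 (F): F=GRGR U=WWOG R=WBWR D=RBYY L=GYOY
After move 3 (F): F=GGRR U=WWYY R=OBGR D=WWYY L=GROB
Query 1: L[0] = G
Query 2: R[3] = R
Query 3: U[0] = W
Query 4: B[2] = B

Answer: G R W B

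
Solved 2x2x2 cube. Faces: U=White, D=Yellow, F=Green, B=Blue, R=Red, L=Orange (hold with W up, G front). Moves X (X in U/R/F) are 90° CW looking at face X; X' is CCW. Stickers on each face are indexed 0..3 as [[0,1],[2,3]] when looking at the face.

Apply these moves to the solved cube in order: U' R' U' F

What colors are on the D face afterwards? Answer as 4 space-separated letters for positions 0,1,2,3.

After move 1 (U'): U=WWWW F=OOGG R=GGRR B=RRBB L=BBOO
After move 2 (R'): R=GRGR U=WBWR F=OWGW D=YOYG B=YRYB
After move 3 (U'): U=BRWW F=BBGW R=OWGR B=GRYB L=YROO
After move 4 (F): F=GBWB U=BROR R=WWWR D=GOYG L=YYOO
Query: D face = GOYG

Answer: G O Y G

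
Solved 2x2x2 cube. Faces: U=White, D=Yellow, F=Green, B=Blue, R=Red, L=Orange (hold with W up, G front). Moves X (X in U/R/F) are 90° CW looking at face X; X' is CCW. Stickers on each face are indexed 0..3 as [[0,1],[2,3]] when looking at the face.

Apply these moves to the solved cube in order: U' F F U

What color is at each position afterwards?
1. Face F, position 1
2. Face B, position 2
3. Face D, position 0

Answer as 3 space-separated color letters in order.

Answer: G B W

Derivation:
After move 1 (U'): U=WWWW F=OOGG R=GGRR B=RRBB L=BBOO
After move 2 (F): F=GOGO U=WWOB R=WGWR D=RGYY L=BYOY
After move 3 (F): F=GGOO U=WWYY R=OGBR D=WWYY L=BROG
After move 4 (U): U=YWYW F=OGOO R=RRBR B=BRBB L=GGOG
Query 1: F[1] = G
Query 2: B[2] = B
Query 3: D[0] = W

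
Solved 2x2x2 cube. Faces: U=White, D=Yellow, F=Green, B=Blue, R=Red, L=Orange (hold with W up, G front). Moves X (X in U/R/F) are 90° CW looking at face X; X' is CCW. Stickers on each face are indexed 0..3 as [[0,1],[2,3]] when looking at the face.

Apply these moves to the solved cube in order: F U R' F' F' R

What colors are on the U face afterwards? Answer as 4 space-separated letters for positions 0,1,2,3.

After move 1 (F): F=GGGG U=WWOO R=WRWR D=RRYY L=OYOY
After move 2 (U): U=OWOW F=WRGG R=BBWR B=OYBB L=GGOY
After move 3 (R'): R=BRBW U=OBOO F=WWGW D=RRYG B=YYRB
After move 4 (F'): F=WWWG U=OBBB R=RRRW D=GYYG L=GOOO
After move 5 (F'): F=WGWW U=OBRR R=YRGW D=OOYG L=GBOB
After move 6 (R): R=GYWR U=OGRW F=WOWG D=ORYY B=RYBB
Query: U face = OGRW

Answer: O G R W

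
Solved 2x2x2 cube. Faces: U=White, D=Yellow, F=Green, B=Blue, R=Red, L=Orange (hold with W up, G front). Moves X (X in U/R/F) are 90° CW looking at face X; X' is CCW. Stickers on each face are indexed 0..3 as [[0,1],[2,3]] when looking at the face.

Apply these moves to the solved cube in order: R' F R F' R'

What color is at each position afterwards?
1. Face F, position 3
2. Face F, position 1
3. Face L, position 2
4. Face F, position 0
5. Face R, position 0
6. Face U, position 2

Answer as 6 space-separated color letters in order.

Answer: R G O R W B

Derivation:
After move 1 (R'): R=RRRR U=WBWB F=GWGW D=YGYG B=YBYB
After move 2 (F): F=GGWW U=WBOO R=WRBR D=RRYG L=OYOG
After move 3 (R): R=BWRR U=WGOW F=GRWG D=RYYY B=OBBB
After move 4 (F'): F=RGGW U=WGBR R=YWRR D=YGYY L=OWOO
After move 5 (R'): R=WRYR U=WBBO F=RGGR D=YGYW B=YBGB
Query 1: F[3] = R
Query 2: F[1] = G
Query 3: L[2] = O
Query 4: F[0] = R
Query 5: R[0] = W
Query 6: U[2] = B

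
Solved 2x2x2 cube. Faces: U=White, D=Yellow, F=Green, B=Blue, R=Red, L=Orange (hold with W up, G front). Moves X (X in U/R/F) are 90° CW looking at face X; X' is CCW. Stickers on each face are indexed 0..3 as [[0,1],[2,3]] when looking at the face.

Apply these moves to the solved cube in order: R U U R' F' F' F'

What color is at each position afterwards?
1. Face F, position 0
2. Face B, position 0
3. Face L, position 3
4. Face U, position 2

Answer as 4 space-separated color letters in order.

Answer: G B B O

Derivation:
After move 1 (R): R=RRRR U=WGWG F=GYGY D=YBYB B=WBWB
After move 2 (U): U=WWGG F=RRGY R=WBRR B=OOWB L=GYOO
After move 3 (U): U=GWGW F=WBGY R=OORR B=GYWB L=RROO
After move 4 (R'): R=OROR U=GWGG F=WWGW D=YBYY B=BYBB
After move 5 (F'): F=WWWG U=GWOO R=BRYR D=ROYY L=RGOG
After move 6 (F'): F=WGWW U=GWBY R=ORRR D=GGYY L=ROOO
After move 7 (F'): F=GWWW U=GWOR R=GRGR D=OOYY L=RYOB
Query 1: F[0] = G
Query 2: B[0] = B
Query 3: L[3] = B
Query 4: U[2] = O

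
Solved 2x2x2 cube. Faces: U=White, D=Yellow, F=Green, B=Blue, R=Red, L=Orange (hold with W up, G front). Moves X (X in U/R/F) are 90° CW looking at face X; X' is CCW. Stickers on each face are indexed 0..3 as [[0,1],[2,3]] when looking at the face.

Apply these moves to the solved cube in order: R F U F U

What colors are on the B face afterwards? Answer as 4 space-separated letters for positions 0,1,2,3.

Answer: G R W B

Derivation:
After move 1 (R): R=RRRR U=WGWG F=GYGY D=YBYB B=WBWB
After move 2 (F): F=GGYY U=WGOO R=WRGR D=RRYB L=OYOB
After move 3 (U): U=OWOG F=WRYY R=WBGR B=OYWB L=GGOB
After move 4 (F): F=YWYR U=OWBG R=OBGR D=GWYB L=GROR
After move 5 (U): U=BOGW F=OBYR R=OYGR B=GRWB L=YWOR
Query: B face = GRWB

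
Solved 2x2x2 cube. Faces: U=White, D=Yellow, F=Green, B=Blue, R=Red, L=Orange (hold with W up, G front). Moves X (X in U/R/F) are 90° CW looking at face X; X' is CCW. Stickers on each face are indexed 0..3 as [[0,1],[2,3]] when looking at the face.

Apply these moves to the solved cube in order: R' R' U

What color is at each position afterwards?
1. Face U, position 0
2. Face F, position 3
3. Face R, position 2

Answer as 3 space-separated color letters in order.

After move 1 (R'): R=RRRR U=WBWB F=GWGW D=YGYG B=YBYB
After move 2 (R'): R=RRRR U=WYWY F=GBGB D=YWYW B=GBGB
After move 3 (U): U=WWYY F=RRGB R=GBRR B=OOGB L=GBOO
Query 1: U[0] = W
Query 2: F[3] = B
Query 3: R[2] = R

Answer: W B R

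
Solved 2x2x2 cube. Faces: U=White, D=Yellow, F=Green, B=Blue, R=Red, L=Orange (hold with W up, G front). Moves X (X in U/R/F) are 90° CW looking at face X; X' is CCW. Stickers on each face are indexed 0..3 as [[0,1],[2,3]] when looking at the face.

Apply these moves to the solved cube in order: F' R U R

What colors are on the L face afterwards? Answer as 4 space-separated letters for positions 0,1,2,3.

After move 1 (F'): F=GGGG U=WWRR R=YRYR D=OOYY L=OWOW
After move 2 (R): R=YYRR U=WGRG F=GOGY D=OBYB B=RBWB
After move 3 (U): U=RWGG F=YYGY R=RBRR B=OWWB L=GOOW
After move 4 (R): R=RRRB U=RYGY F=YBGB D=OWYO B=GWWB
Query: L face = GOOW

Answer: G O O W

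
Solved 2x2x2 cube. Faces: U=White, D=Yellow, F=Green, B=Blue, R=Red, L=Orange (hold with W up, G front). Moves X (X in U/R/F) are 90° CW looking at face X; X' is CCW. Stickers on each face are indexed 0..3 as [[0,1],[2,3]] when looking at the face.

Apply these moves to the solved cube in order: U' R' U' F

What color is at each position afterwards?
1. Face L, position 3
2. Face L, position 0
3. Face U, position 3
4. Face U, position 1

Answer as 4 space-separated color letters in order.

Answer: O Y R R

Derivation:
After move 1 (U'): U=WWWW F=OOGG R=GGRR B=RRBB L=BBOO
After move 2 (R'): R=GRGR U=WBWR F=OWGW D=YOYG B=YRYB
After move 3 (U'): U=BRWW F=BBGW R=OWGR B=GRYB L=YROO
After move 4 (F): F=GBWB U=BROR R=WWWR D=GOYG L=YYOO
Query 1: L[3] = O
Query 2: L[0] = Y
Query 3: U[3] = R
Query 4: U[1] = R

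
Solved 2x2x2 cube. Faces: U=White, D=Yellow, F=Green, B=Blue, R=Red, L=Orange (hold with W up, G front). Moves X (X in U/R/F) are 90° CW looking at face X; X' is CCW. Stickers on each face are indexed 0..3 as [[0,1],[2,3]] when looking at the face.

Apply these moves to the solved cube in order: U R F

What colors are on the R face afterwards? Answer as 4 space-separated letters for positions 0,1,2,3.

After move 1 (U): U=WWWW F=RRGG R=BBRR B=OOBB L=GGOO
After move 2 (R): R=RBRB U=WRWG F=RYGY D=YBYO B=WOWB
After move 3 (F): F=GRYY U=WROG R=WBGB D=RRYO L=GYOB
Query: R face = WBGB

Answer: W B G B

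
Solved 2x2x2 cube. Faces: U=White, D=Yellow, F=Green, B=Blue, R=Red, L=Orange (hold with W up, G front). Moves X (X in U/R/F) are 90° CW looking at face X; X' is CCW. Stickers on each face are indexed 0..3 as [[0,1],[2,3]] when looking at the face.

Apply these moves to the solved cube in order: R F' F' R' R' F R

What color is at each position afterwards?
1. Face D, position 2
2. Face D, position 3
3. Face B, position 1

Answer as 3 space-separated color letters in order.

Answer: Y G B

Derivation:
After move 1 (R): R=RRRR U=WGWG F=GYGY D=YBYB B=WBWB
After move 2 (F'): F=YYGG U=WGRR R=BRYR D=OOYB L=OGOW
After move 3 (F'): F=YGYG U=WGBY R=OROR D=GWYB L=OROR
After move 4 (R'): R=RROO U=WWBW F=YGYY D=GGYG B=BBWB
After move 5 (R'): R=RORO U=WWBB F=YWYW D=GGYY B=GBGB
After move 6 (F): F=YYWW U=WWRR R=BOBO D=RRYY L=OGOG
After move 7 (R): R=BBOO U=WYRW F=YRWY D=RGYG B=RBWB
Query 1: D[2] = Y
Query 2: D[3] = G
Query 3: B[1] = B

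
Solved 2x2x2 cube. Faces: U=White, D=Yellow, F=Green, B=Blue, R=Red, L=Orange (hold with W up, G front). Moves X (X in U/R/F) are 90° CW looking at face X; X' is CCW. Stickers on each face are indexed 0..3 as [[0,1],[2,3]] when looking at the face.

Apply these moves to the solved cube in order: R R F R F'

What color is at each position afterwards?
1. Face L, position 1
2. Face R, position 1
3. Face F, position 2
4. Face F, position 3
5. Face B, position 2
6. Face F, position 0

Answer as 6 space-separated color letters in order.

After move 1 (R): R=RRRR U=WGWG F=GYGY D=YBYB B=WBWB
After move 2 (R): R=RRRR U=WYWY F=GBGB D=YWYW B=GBGB
After move 3 (F): F=GGBB U=WYOO R=WRYR D=RRYW L=OYOW
After move 4 (R): R=YWRR U=WGOB F=GRBW D=RGYG B=OBYB
After move 5 (F'): F=RWGB U=WGYR R=GWRR D=YWYG L=OBOO
Query 1: L[1] = B
Query 2: R[1] = W
Query 3: F[2] = G
Query 4: F[3] = B
Query 5: B[2] = Y
Query 6: F[0] = R

Answer: B W G B Y R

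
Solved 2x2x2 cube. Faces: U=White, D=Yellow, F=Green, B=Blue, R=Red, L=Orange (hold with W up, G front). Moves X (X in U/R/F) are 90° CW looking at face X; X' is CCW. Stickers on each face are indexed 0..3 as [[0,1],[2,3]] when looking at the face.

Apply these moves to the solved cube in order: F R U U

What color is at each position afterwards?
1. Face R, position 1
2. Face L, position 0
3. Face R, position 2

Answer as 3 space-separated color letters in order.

Answer: Y W R

Derivation:
After move 1 (F): F=GGGG U=WWOO R=WRWR D=RRYY L=OYOY
After move 2 (R): R=WWRR U=WGOG F=GRGY D=RBYB B=OBWB
After move 3 (U): U=OWGG F=WWGY R=OBRR B=OYWB L=GROY
After move 4 (U): U=GOGW F=OBGY R=OYRR B=GRWB L=WWOY
Query 1: R[1] = Y
Query 2: L[0] = W
Query 3: R[2] = R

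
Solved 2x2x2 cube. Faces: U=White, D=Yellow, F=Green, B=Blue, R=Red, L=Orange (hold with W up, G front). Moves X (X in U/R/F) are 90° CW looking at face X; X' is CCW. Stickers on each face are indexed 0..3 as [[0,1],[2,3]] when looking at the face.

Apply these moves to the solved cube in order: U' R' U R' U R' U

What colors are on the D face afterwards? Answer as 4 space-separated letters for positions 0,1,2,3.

Answer: Y R Y B

Derivation:
After move 1 (U'): U=WWWW F=OOGG R=GGRR B=RRBB L=BBOO
After move 2 (R'): R=GRGR U=WBWR F=OWGW D=YOYG B=YRYB
After move 3 (U): U=WWRB F=GRGW R=YRGR B=BBYB L=OWOO
After move 4 (R'): R=RRYG U=WYRB F=GWGB D=YRYW B=GBOB
After move 5 (U): U=RWBY F=RRGB R=GBYG B=OWOB L=GWOO
After move 6 (R'): R=BGGY U=ROBO F=RWGY D=YRYB B=WWRB
After move 7 (U): U=BROO F=BGGY R=WWGY B=GWRB L=RWOO
Query: D face = YRYB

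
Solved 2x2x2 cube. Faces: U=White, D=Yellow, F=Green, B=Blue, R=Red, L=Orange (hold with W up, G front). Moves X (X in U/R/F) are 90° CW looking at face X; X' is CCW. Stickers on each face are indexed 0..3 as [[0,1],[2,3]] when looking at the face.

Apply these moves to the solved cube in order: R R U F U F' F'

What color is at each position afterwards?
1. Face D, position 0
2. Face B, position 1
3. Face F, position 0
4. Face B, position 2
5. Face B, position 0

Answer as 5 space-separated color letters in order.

After move 1 (R): R=RRRR U=WGWG F=GYGY D=YBYB B=WBWB
After move 2 (R): R=RRRR U=WYWY F=GBGB D=YWYW B=GBGB
After move 3 (U): U=WWYY F=RRGB R=GBRR B=OOGB L=GBOO
After move 4 (F): F=GRBR U=WWOB R=YBYR D=RGYW L=GYOW
After move 5 (U): U=OWBW F=YBBR R=OOYR B=GYGB L=GROW
After move 6 (F'): F=BRYB U=OWOY R=GORR D=RWYW L=GWOB
After move 7 (F'): F=RBBY U=OWGR R=WORR D=WBYW L=GYOO
Query 1: D[0] = W
Query 2: B[1] = Y
Query 3: F[0] = R
Query 4: B[2] = G
Query 5: B[0] = G

Answer: W Y R G G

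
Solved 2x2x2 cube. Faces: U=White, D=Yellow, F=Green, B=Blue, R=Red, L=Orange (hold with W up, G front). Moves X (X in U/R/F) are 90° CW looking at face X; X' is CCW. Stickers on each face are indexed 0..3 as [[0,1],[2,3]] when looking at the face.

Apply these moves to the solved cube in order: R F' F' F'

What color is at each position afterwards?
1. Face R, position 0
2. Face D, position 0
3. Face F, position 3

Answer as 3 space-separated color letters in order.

After move 1 (R): R=RRRR U=WGWG F=GYGY D=YBYB B=WBWB
After move 2 (F'): F=YYGG U=WGRR R=BRYR D=OOYB L=OGOW
After move 3 (F'): F=YGYG U=WGBY R=OROR D=GWYB L=OROR
After move 4 (F'): F=GGYY U=WGOO R=WRGR D=RRYB L=OYOB
Query 1: R[0] = W
Query 2: D[0] = R
Query 3: F[3] = Y

Answer: W R Y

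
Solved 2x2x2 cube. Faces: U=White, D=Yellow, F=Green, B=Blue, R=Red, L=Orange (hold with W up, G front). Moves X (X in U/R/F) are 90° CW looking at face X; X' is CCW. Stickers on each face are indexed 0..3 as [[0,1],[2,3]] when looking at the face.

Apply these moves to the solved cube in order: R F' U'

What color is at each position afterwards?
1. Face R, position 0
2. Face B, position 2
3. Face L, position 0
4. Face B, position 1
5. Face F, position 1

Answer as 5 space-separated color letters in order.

After move 1 (R): R=RRRR U=WGWG F=GYGY D=YBYB B=WBWB
After move 2 (F'): F=YYGG U=WGRR R=BRYR D=OOYB L=OGOW
After move 3 (U'): U=GRWR F=OGGG R=YYYR B=BRWB L=WBOW
Query 1: R[0] = Y
Query 2: B[2] = W
Query 3: L[0] = W
Query 4: B[1] = R
Query 5: F[1] = G

Answer: Y W W R G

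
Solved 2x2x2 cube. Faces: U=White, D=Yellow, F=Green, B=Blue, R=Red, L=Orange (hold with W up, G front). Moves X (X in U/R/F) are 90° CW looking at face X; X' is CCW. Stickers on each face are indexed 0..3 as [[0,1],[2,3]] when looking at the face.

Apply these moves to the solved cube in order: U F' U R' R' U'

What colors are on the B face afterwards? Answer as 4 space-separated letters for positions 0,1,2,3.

Answer: R Y B B

Derivation:
After move 1 (U): U=WWWW F=RRGG R=BBRR B=OOBB L=GGOO
After move 2 (F'): F=RGRG U=WWBR R=YBYR D=GOYY L=GWOW
After move 3 (U): U=BWRW F=YBRG R=OOYR B=GWBB L=RGOW
After move 4 (R'): R=OROY U=BBRG F=YWRW D=GBYG B=YWOB
After move 5 (R'): R=RYOO U=BORY F=YBRG D=GWYW B=GWBB
After move 6 (U'): U=OYBR F=RGRG R=YBOO B=RYBB L=GWOW
Query: B face = RYBB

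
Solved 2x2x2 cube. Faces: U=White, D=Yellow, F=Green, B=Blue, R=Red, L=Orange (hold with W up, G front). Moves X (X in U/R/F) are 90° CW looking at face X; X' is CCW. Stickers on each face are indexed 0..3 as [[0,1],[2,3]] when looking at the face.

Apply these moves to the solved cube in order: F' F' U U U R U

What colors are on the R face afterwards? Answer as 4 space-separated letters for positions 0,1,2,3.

After move 1 (F'): F=GGGG U=WWRR R=YRYR D=OOYY L=OWOW
After move 2 (F'): F=GGGG U=WWYY R=OROR D=WWYY L=OROR
After move 3 (U): U=YWYW F=ORGG R=BBOR B=ORBB L=GGOR
After move 4 (U): U=YYWW F=BBGG R=OROR B=GGBB L=OROR
After move 5 (U): U=WYWY F=ORGG R=GGOR B=ORBB L=BBOR
After move 6 (R): R=OGRG U=WRWG F=OWGY D=WBYO B=YRYB
After move 7 (U): U=WWGR F=OGGY R=YRRG B=BBYB L=OWOR
Query: R face = YRRG

Answer: Y R R G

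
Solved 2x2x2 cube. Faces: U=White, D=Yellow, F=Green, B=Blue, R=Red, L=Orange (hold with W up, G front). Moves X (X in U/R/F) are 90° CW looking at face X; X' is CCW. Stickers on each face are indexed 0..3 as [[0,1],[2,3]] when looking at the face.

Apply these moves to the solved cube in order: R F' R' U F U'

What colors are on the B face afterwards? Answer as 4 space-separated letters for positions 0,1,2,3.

After move 1 (R): R=RRRR U=WGWG F=GYGY D=YBYB B=WBWB
After move 2 (F'): F=YYGG U=WGRR R=BRYR D=OOYB L=OGOW
After move 3 (R'): R=RRBY U=WWRW F=YGGR D=OYYG B=BBOB
After move 4 (U): U=RWWW F=RRGR R=BBBY B=OGOB L=YGOW
After move 5 (F): F=GRRR U=RWWG R=WBWY D=BBYG L=YOOY
After move 6 (U'): U=WGRW F=YORR R=GRWY B=WBOB L=OGOY
Query: B face = WBOB

Answer: W B O B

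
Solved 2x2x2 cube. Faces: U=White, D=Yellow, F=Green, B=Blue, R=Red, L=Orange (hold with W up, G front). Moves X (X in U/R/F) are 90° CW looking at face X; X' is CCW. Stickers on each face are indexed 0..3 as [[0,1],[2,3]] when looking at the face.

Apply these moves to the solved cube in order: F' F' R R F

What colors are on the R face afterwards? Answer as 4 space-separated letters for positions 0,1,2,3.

Answer: Y O Y O

Derivation:
After move 1 (F'): F=GGGG U=WWRR R=YRYR D=OOYY L=OWOW
After move 2 (F'): F=GGGG U=WWYY R=OROR D=WWYY L=OROR
After move 3 (R): R=OORR U=WGYG F=GWGY D=WBYB B=YBWB
After move 4 (R): R=RORO U=WWYY F=GBGB D=WWYY B=GBGB
After move 5 (F): F=GGBB U=WWRR R=YOYO D=RRYY L=OWOW
Query: R face = YOYO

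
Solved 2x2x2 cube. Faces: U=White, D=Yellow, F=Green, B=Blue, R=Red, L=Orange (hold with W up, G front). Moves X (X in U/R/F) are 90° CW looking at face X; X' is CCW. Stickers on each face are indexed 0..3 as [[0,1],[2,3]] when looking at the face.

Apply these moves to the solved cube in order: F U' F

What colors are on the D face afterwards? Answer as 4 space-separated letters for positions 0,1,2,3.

Answer: W G Y Y

Derivation:
After move 1 (F): F=GGGG U=WWOO R=WRWR D=RRYY L=OYOY
After move 2 (U'): U=WOWO F=OYGG R=GGWR B=WRBB L=BBOY
After move 3 (F): F=GOGY U=WOYB R=WGOR D=WGYY L=BROR
Query: D face = WGYY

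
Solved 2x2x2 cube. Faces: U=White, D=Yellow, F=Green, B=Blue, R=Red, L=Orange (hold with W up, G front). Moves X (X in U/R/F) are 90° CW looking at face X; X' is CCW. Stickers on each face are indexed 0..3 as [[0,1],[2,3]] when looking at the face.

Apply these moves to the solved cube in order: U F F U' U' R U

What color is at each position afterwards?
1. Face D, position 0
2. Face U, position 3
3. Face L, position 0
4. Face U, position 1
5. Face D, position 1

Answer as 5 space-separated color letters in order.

Answer: W O O Y B

Derivation:
After move 1 (U): U=WWWW F=RRGG R=BBRR B=OOBB L=GGOO
After move 2 (F): F=GRGR U=WWOG R=WBWR D=RBYY L=GYOY
After move 3 (F): F=GGRR U=WWYY R=OBGR D=WWYY L=GROB
After move 4 (U'): U=WYWY F=GRRR R=GGGR B=OBBB L=OOOB
After move 5 (U'): U=YYWW F=OORR R=GRGR B=GGBB L=OBOB
After move 6 (R): R=GGRR U=YOWR F=OWRY D=WBYG B=WGYB
After move 7 (U): U=WYRO F=GGRY R=WGRR B=OBYB L=OWOB
Query 1: D[0] = W
Query 2: U[3] = O
Query 3: L[0] = O
Query 4: U[1] = Y
Query 5: D[1] = B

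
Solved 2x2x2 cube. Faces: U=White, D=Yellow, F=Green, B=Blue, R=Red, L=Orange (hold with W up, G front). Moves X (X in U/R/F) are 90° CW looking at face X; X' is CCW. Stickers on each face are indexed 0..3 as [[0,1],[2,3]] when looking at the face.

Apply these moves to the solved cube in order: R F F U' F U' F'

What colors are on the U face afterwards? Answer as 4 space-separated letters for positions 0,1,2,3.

Answer: Y B Y B

Derivation:
After move 1 (R): R=RRRR U=WGWG F=GYGY D=YBYB B=WBWB
After move 2 (F): F=GGYY U=WGOO R=WRGR D=RRYB L=OYOB
After move 3 (F): F=YGYG U=WGBY R=OROR D=GWYB L=OROR
After move 4 (U'): U=GYWB F=ORYG R=YGOR B=ORWB L=WBOR
After move 5 (F): F=YOGR U=GYRB R=WGBR D=OYYB L=WGOW
After move 6 (U'): U=YBGR F=WGGR R=YOBR B=WGWB L=OROW
After move 7 (F'): F=GRWG U=YBYB R=YOOR D=RWYB L=OROG
Query: U face = YBYB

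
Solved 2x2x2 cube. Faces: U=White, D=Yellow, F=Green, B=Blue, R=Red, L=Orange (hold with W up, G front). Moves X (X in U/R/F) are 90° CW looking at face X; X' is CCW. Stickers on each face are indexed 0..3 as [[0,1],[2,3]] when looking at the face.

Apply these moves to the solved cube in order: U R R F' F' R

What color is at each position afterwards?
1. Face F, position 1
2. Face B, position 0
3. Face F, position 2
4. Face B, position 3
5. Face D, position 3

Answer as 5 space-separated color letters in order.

After move 1 (U): U=WWWW F=RRGG R=BBRR B=OOBB L=GGOO
After move 2 (R): R=RBRB U=WRWG F=RYGY D=YBYO B=WOWB
After move 3 (R): R=RRBB U=WYWY F=RBGO D=YWYW B=GORB
After move 4 (F'): F=BORG U=WYRB R=WRYB D=GOYW L=GYOW
After move 5 (F'): F=OGBR U=WYWY R=ORGB D=YWYW L=GBOR
After move 6 (R): R=GOBR U=WGWR F=OWBW D=YRYG B=YOYB
Query 1: F[1] = W
Query 2: B[0] = Y
Query 3: F[2] = B
Query 4: B[3] = B
Query 5: D[3] = G

Answer: W Y B B G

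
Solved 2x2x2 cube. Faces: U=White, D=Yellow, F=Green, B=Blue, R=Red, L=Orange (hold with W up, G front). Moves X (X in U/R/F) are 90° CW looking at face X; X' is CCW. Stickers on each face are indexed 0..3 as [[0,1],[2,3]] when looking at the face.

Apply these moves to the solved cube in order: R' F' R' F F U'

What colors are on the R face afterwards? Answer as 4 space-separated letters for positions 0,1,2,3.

After move 1 (R'): R=RRRR U=WBWB F=GWGW D=YGYG B=YBYB
After move 2 (F'): F=WWGG U=WBRR R=GRYR D=OOYG L=OBOW
After move 3 (R'): R=RRGY U=WYRY F=WBGR D=OWYG B=GBOB
After move 4 (F): F=GWRB U=WYWB R=RRYY D=GRYG L=OOOW
After move 5 (F): F=RGBW U=WYWO R=WRBY D=YRYG L=OGOR
After move 6 (U'): U=YOWW F=OGBW R=RGBY B=WROB L=GBOR
Query: R face = RGBY

Answer: R G B Y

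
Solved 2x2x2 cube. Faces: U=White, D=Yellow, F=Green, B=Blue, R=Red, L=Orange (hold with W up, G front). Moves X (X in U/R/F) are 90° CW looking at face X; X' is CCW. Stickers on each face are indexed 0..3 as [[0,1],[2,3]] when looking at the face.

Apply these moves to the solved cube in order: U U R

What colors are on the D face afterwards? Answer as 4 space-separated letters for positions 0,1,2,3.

Answer: Y B Y G

Derivation:
After move 1 (U): U=WWWW F=RRGG R=BBRR B=OOBB L=GGOO
After move 2 (U): U=WWWW F=BBGG R=OORR B=GGBB L=RROO
After move 3 (R): R=RORO U=WBWG F=BYGY D=YBYG B=WGWB
Query: D face = YBYG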